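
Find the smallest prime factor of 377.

377 is odd.
Digit sum 17, not divisible by 3.
Ends in 7: not divisible by 5.
7: 377 = 7·53 + 6
11: 377 = 11·34 + 3
13: 377 = 13·29

13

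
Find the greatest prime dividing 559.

559 = 13 · 43
43 is prime.
So 559 = 13 · 43; the largest prime factor is 43.

43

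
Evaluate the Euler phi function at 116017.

Factor: 116017 = 11 · 53 · 199.
φ(116017) = (11−1) · (53−1) · (199−1) = 10 · 52 · 198 = 102960.

102960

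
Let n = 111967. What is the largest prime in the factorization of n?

111967 = 19 · 5893
5893 = 71 · 83
83 is prime.
So 111967 = 19 · 71 · 83; the largest prime factor is 83.

83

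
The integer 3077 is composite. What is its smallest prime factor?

17

3077 is odd.
Digit sum 17, not divisible by 3.
Ends in 7: not divisible by 5.
7: 3077 = 7·439 + 4
11: 3077 = 11·279 + 8
13: 3077 = 13·236 + 9
17: 3077 = 17·181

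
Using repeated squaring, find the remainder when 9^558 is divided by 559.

274

9^1 ≡ 9 (mod 559)
9^2 ≡ 9^2 = 81 ≡ 81 (mod 559)
9^4 ≡ 81^2 = 6561 ≡ 412 (mod 559)
9^8 ≡ 412^2 = 169744 ≡ 367 (mod 559)
9^16 ≡ 367^2 = 134689 ≡ 529 (mod 559)
9^32 ≡ 529^2 = 279841 ≡ 341 (mod 559)
9^64 ≡ 341^2 = 116281 ≡ 9 (mod 559)
9^128 ≡ 9^2 = 81 ≡ 81 (mod 559)
9^256 ≡ 81^2 = 6561 ≡ 412 (mod 559)
9^512 ≡ 412^2 = 169744 ≡ 367 (mod 559)
558 = 512 + 32 + 8 + 4 + 2 in binary powers of 2.
So 9^558 ≡ 367 · 341 · 367 · 412 · 81 ≡ 274 (mod 559).
Since 274 ≠ 1, base 9 is a Fermat witness: 559 is composite.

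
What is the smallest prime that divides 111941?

23

111941 is odd.
Digit sum 17, not divisible by 3.
Ends in 1: not divisible by 5.
7: 111941 = 7·15991 + 4
11: 111941 = 11·10176 + 5
13: 111941 = 13·8610 + 11
17: 111941 = 17·6584 + 13
19: 111941 = 19·5891 + 12
23: 111941 = 23·4867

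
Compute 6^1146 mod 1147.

6^1 ≡ 6 (mod 1147)
6^2 ≡ 6^2 = 36 ≡ 36 (mod 1147)
6^4 ≡ 36^2 = 1296 ≡ 149 (mod 1147)
6^8 ≡ 149^2 = 22201 ≡ 408 (mod 1147)
6^16 ≡ 408^2 = 166464 ≡ 149 (mod 1147)
6^32 ≡ 149^2 = 22201 ≡ 408 (mod 1147)
6^64 ≡ 408^2 = 166464 ≡ 149 (mod 1147)
6^128 ≡ 149^2 = 22201 ≡ 408 (mod 1147)
6^256 ≡ 408^2 = 166464 ≡ 149 (mod 1147)
6^512 ≡ 149^2 = 22201 ≡ 408 (mod 1147)
6^1024 ≡ 408^2 = 166464 ≡ 149 (mod 1147)
1146 = 1024 + 64 + 32 + 16 + 8 + 2 in binary powers of 2.
So 6^1146 ≡ 149 · 149 · 408 · 149 · 408 · 36 ≡ 776 (mod 1147).
Since 776 ≠ 1, base 6 is a Fermat witness: 1147 is composite.

776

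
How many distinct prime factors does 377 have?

2

377 = 13 · 29
377 = 13 · 29, which has 2 distinct prime factors.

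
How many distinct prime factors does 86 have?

86 = 2 · 43
86 = 2 · 43, which has 2 distinct prime factors.

2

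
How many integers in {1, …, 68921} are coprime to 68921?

Factor: 68921 = 41^3.
φ(68921) = 41^2·(41−1) = 67240.

67240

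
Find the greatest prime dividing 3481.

3481 = 59 · 59
59 = 59 · 1
So 3481 = 59^2; the largest prime factor is 59.

59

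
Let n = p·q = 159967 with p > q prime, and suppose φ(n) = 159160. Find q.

φ(n) = (p−1)(q−1) = n − (p+q) + 1, so p + q = 159967 − 159160 + 1 = 808.
p and q are the roots of t² − 808t + 159967 = 0.
Discriminant: 808² − 4·159967 = 652864 − 639868 = 12996; √12996 = 114.
q = (808 − 114)/2 = 347, p = (808 + 114)/2 = 461.
Check: 347 · 461 = 159967.

347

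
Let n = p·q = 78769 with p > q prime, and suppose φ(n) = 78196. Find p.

347

φ(n) = (p−1)(q−1) = n − (p+q) + 1, so p + q = 78769 − 78196 + 1 = 574.
p and q are the roots of t² − 574t + 78769 = 0.
Discriminant: 574² − 4·78769 = 329476 − 315076 = 14400; √14400 = 120.
q = (574 − 120)/2 = 227, p = (574 + 120)/2 = 347.
Check: 227 · 347 = 78769.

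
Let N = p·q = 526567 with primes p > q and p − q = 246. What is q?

Since p = q + 246, we have 526567 = q(q + 246), so q² + 246q − 526567 = 0.
Discriminant: 246² + 4·526567 = 60516 + 2106268 = 2166784; √2166784 = 1472.
q = (−246 + 1472)/2 = 613, and p = q + 246 = 859.
Check: 613 · 859 = 526567.

613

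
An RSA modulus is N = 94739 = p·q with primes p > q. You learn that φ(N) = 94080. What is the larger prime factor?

φ(n) = (p−1)(q−1) = n − (p+q) + 1, so p + q = 94739 − 94080 + 1 = 660.
p and q are the roots of t² − 660t + 94739 = 0.
Discriminant: 660² − 4·94739 = 435600 − 378956 = 56644; √56644 = 238.
q = (660 − 238)/2 = 211, p = (660 + 238)/2 = 449.
Check: 211 · 449 = 94739.

449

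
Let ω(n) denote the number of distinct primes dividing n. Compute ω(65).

65 = 5 · 13
65 = 5 · 13, which has 2 distinct prime factors.

2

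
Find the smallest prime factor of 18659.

18659 is odd.
Digit sum 29, not divisible by 3.
Ends in 9: not divisible by 5.
7: 18659 = 7·2665 + 4
11: 18659 = 11·1696 + 3
13: 18659 = 13·1435 + 4
17: 18659 = 17·1097 + 10
19: 18659 = 19·982 + 1
23: 18659 = 23·811 + 6
29: 18659 = 29·643 + 12
31: 18659 = 31·601 + 28
37: 18659 = 37·504 + 11
41: 18659 = 41·455 + 4
43: 18659 = 43·433 + 40
47: 18659 = 47·397

47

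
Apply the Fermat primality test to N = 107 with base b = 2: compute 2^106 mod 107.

2^1 ≡ 2 (mod 107)
2^2 ≡ 2^2 = 4 ≡ 4 (mod 107)
2^4 ≡ 4^2 = 16 ≡ 16 (mod 107)
2^8 ≡ 16^2 = 256 ≡ 42 (mod 107)
2^16 ≡ 42^2 = 1764 ≡ 52 (mod 107)
2^32 ≡ 52^2 = 2704 ≡ 29 (mod 107)
2^64 ≡ 29^2 = 841 ≡ 92 (mod 107)
106 = 64 + 32 + 8 + 2 in binary powers of 2.
So 2^106 ≡ 92 · 29 · 42 · 4 ≡ 1 (mod 107).
Since the result is 1, base 2 gives no evidence that 107 is composite.

1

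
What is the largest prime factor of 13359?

13359 = 3 · 4453
4453 = 61 · 73
73 is prime.
So 13359 = 3 · 61 · 73; the largest prime factor is 73.

73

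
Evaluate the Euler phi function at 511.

432

Factor: 511 = 7 · 73.
φ(511) = (7−1) · (73−1) = 6 · 72 = 432.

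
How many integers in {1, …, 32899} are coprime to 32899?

32536

Factor: 32899 = 167 · 197.
φ(32899) = (167−1) · (197−1) = 166 · 196 = 32536.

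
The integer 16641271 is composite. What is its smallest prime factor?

79

16641271 is odd.
Digit sum 28, not divisible by 3.
Ends in 1: not divisible by 5.
7: 16641271 = 7·2377324 + 3
11: 16641271 = 11·1512842 + 9
13: 16641271 = 13·1280097 + 10
17: 16641271 = 17·978898 + 5
19: 16641271 = 19·875856 + 7
23: 16641271 = 23·723533 + 12
29: 16641271 = 29·573836 + 27
31: 16641271 = 31·536815 + 6
37: 16641271 = 37·449764 + 3
41: 16641271 = 41·405884 + 27
43: 16641271 = 43·387006 + 13
47: 16641271 = 47·354069 + 28
53: 16641271 = 53·313986 + 13
59: 16641271 = 59·282055 + 26
61: 16641271 = 61·272807 + 44
67: 16641271 = 67·248377 + 12
71: 16641271 = 71·234384 + 7
73: 16641271 = 73·227962 + 45
79: 16641271 = 79·210649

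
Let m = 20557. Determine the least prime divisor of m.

61

20557 is odd.
Digit sum 19, not divisible by 3.
Ends in 7: not divisible by 5.
7: 20557 = 7·2936 + 5
11: 20557 = 11·1868 + 9
13: 20557 = 13·1581 + 4
17: 20557 = 17·1209 + 4
19: 20557 = 19·1081 + 18
23: 20557 = 23·893 + 18
29: 20557 = 29·708 + 25
31: 20557 = 31·663 + 4
37: 20557 = 37·555 + 22
41: 20557 = 41·501 + 16
43: 20557 = 43·478 + 3
47: 20557 = 47·437 + 18
53: 20557 = 53·387 + 46
59: 20557 = 59·348 + 25
61: 20557 = 61·337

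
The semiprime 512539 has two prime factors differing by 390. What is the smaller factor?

547

Since p = q + 390, we have 512539 = q(q + 390), so q² + 390q − 512539 = 0.
Discriminant: 390² + 4·512539 = 152100 + 2050156 = 2202256; √2202256 = 1484.
q = (−390 + 1484)/2 = 547, and p = q + 390 = 937.
Check: 547 · 937 = 512539.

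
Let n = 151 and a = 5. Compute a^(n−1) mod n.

5^1 ≡ 5 (mod 151)
5^2 ≡ 5^2 = 25 ≡ 25 (mod 151)
5^4 ≡ 25^2 = 625 ≡ 21 (mod 151)
5^8 ≡ 21^2 = 441 ≡ 139 (mod 151)
5^16 ≡ 139^2 = 19321 ≡ 144 (mod 151)
5^32 ≡ 144^2 = 20736 ≡ 49 (mod 151)
5^64 ≡ 49^2 = 2401 ≡ 136 (mod 151)
5^128 ≡ 136^2 = 18496 ≡ 74 (mod 151)
150 = 128 + 16 + 4 + 2 in binary powers of 2.
So 5^150 ≡ 74 · 144 · 21 · 25 ≡ 1 (mod 151).
Since the result is 1, base 5 gives no evidence that 151 is composite.

1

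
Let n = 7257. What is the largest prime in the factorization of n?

7257 = 3 · 2419
2419 = 41 · 59
59 is prime.
So 7257 = 3 · 41 · 59; the largest prime factor is 59.

59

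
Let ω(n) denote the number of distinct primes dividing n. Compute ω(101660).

5

101660 = 2^2 · 25415
25415 = 5 · 5083
5083 = 13 · 391
391 = 17 · 23
101660 = 2^2 · 5 · 13 · 17 · 23, which has 5 distinct prime factors.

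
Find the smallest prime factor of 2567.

17

2567 is odd.
Digit sum 20, not divisible by 3.
Ends in 7: not divisible by 5.
7: 2567 = 7·366 + 5
11: 2567 = 11·233 + 4
13: 2567 = 13·197 + 6
17: 2567 = 17·151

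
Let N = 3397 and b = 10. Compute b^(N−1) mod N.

3370

10^1 ≡ 10 (mod 3397)
10^2 ≡ 10^2 = 100 ≡ 100 (mod 3397)
10^4 ≡ 100^2 = 10000 ≡ 3206 (mod 3397)
10^8 ≡ 3206^2 = 10278436 ≡ 2511 (mod 3397)
10^16 ≡ 2511^2 = 6305121 ≡ 289 (mod 3397)
10^32 ≡ 289^2 = 83521 ≡ 1993 (mod 3397)
10^64 ≡ 1993^2 = 3972049 ≡ 956 (mod 3397)
10^128 ≡ 956^2 = 913936 ≡ 143 (mod 3397)
10^256 ≡ 143^2 = 20449 ≡ 67 (mod 3397)
10^512 ≡ 67^2 = 4489 ≡ 1092 (mod 3397)
10^1024 ≡ 1092^2 = 1192464 ≡ 117 (mod 3397)
10^2048 ≡ 117^2 = 13689 ≡ 101 (mod 3397)
3396 = 2048 + 1024 + 256 + 64 + 4 in binary powers of 2.
So 10^3396 ≡ 101 · 117 · 67 · 956 · 3206 ≡ 3370 (mod 3397).
Since 3370 ≠ 1, base 10 is a Fermat witness: 3397 is composite.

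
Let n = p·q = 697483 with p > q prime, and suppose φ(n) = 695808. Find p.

907

φ(n) = (p−1)(q−1) = n − (p+q) + 1, so p + q = 697483 − 695808 + 1 = 1676.
p and q are the roots of t² − 1676t + 697483 = 0.
Discriminant: 1676² − 4·697483 = 2808976 − 2789932 = 19044; √19044 = 138.
q = (1676 − 138)/2 = 769, p = (1676 + 138)/2 = 907.
Check: 769 · 907 = 697483.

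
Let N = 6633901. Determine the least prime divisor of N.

59

6633901 is odd.
Digit sum 28, not divisible by 3.
Ends in 1: not divisible by 5.
7: 6633901 = 7·947700 + 1
11: 6633901 = 11·603081 + 10
13: 6633901 = 13·510300 + 1
17: 6633901 = 17·390229 + 8
19: 6633901 = 19·349152 + 13
23: 6633901 = 23·288430 + 11
29: 6633901 = 29·228755 + 6
31: 6633901 = 31·213996 + 25
37: 6633901 = 37·179294 + 23
41: 6633901 = 41·161802 + 19
43: 6633901 = 43·154276 + 33
47: 6633901 = 47·141146 + 39
53: 6633901 = 53·125167 + 50
59: 6633901 = 59·112439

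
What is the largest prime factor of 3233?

61

3233 = 53 · 61
61 is prime.
So 3233 = 53 · 61; the largest prime factor is 61.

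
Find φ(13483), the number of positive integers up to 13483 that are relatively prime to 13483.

13248

Factor: 13483 = 97 · 139.
φ(13483) = (97−1) · (139−1) = 96 · 138 = 13248.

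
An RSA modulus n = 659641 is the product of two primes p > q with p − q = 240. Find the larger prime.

Since p = q + 240, we have 659641 = q(q + 240), so q² + 240q − 659641 = 0.
Discriminant: 240² + 4·659641 = 57600 + 2638564 = 2696164; √2696164 = 1642.
q = (−240 + 1642)/2 = 701, and p = q + 240 = 941.
Check: 701 · 941 = 659641.

941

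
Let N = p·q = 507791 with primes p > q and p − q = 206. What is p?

Since p = q + 206, we have 507791 = q(q + 206), so q² + 206q − 507791 = 0.
Discriminant: 206² + 4·507791 = 42436 + 2031164 = 2073600; √2073600 = 1440.
q = (−206 + 1440)/2 = 617, and p = q + 206 = 823.
Check: 617 · 823 = 507791.

823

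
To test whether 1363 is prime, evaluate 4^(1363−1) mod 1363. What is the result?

4^1 ≡ 4 (mod 1363)
4^2 ≡ 4^2 = 16 ≡ 16 (mod 1363)
4^4 ≡ 16^2 = 256 ≡ 256 (mod 1363)
4^8 ≡ 256^2 = 65536 ≡ 112 (mod 1363)
4^16 ≡ 112^2 = 12544 ≡ 277 (mod 1363)
4^32 ≡ 277^2 = 76729 ≡ 401 (mod 1363)
4^64 ≡ 401^2 = 160801 ≡ 1330 (mod 1363)
4^128 ≡ 1330^2 = 1768900 ≡ 1089 (mod 1363)
4^256 ≡ 1089^2 = 1185921 ≡ 111 (mod 1363)
4^512 ≡ 111^2 = 12321 ≡ 54 (mod 1363)
4^1024 ≡ 54^2 = 2916 ≡ 190 (mod 1363)
1362 = 1024 + 256 + 64 + 16 + 2 in binary powers of 2.
So 4^1362 ≡ 190 · 111 · 1330 · 277 · 16 ≡ 836 (mod 1363).
Since 836 ≠ 1, base 4 is a Fermat witness: 1363 is composite.

836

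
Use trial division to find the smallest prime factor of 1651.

13

1651 is odd.
Digit sum 13, not divisible by 3.
Ends in 1: not divisible by 5.
7: 1651 = 7·235 + 6
11: 1651 = 11·150 + 1
13: 1651 = 13·127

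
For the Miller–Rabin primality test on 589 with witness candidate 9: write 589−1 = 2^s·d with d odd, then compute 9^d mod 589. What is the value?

64

589 − 1 = 588 = 2^2 · 147, so d = 147.
9^1 ≡ 9 (mod 589)
9^2 ≡ 9^2 = 81 ≡ 81 (mod 589)
9^4 ≡ 81^2 = 6561 ≡ 82 (mod 589)
9^8 ≡ 82^2 = 6724 ≡ 245 (mod 589)
9^16 ≡ 245^2 = 60025 ≡ 536 (mod 589)
9^32 ≡ 536^2 = 287296 ≡ 453 (mod 589)
9^64 ≡ 453^2 = 205209 ≡ 237 (mod 589)
9^128 ≡ 237^2 = 56169 ≡ 214 (mod 589)
147 = 128 + 16 + 2 + 1 in binary powers of 2.
So 9^147 ≡ 214 · 536 · 81 · 9 ≡ 64 (mod 589).
Squaring chain: 64 → 562; never reaches −1, so base 9 is a Miller–Rabin witness that 589 is composite.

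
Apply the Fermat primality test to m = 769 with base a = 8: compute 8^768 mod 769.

8^1 ≡ 8 (mod 769)
8^2 ≡ 8^2 = 64 ≡ 64 (mod 769)
8^4 ≡ 64^2 = 4096 ≡ 251 (mod 769)
8^8 ≡ 251^2 = 63001 ≡ 712 (mod 769)
8^16 ≡ 712^2 = 506944 ≡ 173 (mod 769)
8^32 ≡ 173^2 = 29929 ≡ 707 (mod 769)
8^64 ≡ 707^2 = 499849 ≡ 768 (mod 769)
8^128 ≡ 768^2 = 589824 ≡ 1 (mod 769)
8^256 ≡ 1^2 = 1 ≡ 1 (mod 769)
8^512 ≡ 1^2 = 1 ≡ 1 (mod 769)
768 = 512 + 256 in binary powers of 2.
So 8^768 ≡ 1 · 1 ≡ 1 (mod 769).
Since the result is 1, base 8 gives no evidence that 769 is composite.

1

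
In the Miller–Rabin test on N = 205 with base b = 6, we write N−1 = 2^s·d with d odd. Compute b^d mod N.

151

205 − 1 = 204 = 2^2 · 51, so d = 51.
6^1 ≡ 6 (mod 205)
6^2 ≡ 6^2 = 36 ≡ 36 (mod 205)
6^4 ≡ 36^2 = 1296 ≡ 66 (mod 205)
6^8 ≡ 66^2 = 4356 ≡ 51 (mod 205)
6^16 ≡ 51^2 = 2601 ≡ 141 (mod 205)
6^32 ≡ 141^2 = 19881 ≡ 201 (mod 205)
51 = 32 + 16 + 2 + 1 in binary powers of 2.
So 6^51 ≡ 201 · 141 · 36 · 6 ≡ 151 (mod 205).
Squaring chain: 151 → 46; never reaches −1, so base 6 is a Miller–Rabin witness that 205 is composite.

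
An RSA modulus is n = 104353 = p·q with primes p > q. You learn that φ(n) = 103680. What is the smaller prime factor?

φ(n) = (p−1)(q−1) = n − (p+q) + 1, so p + q = 104353 − 103680 + 1 = 674.
p and q are the roots of t² − 674t + 104353 = 0.
Discriminant: 674² − 4·104353 = 454276 − 417412 = 36864; √36864 = 192.
q = (674 − 192)/2 = 241, p = (674 + 192)/2 = 433.
Check: 241 · 433 = 104353.

241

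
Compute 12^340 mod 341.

56

12^1 ≡ 12 (mod 341)
12^2 ≡ 12^2 = 144 ≡ 144 (mod 341)
12^4 ≡ 144^2 = 20736 ≡ 276 (mod 341)
12^8 ≡ 276^2 = 76176 ≡ 133 (mod 341)
12^16 ≡ 133^2 = 17689 ≡ 298 (mod 341)
12^32 ≡ 298^2 = 88804 ≡ 144 (mod 341)
12^64 ≡ 144^2 = 20736 ≡ 276 (mod 341)
12^128 ≡ 276^2 = 76176 ≡ 133 (mod 341)
12^256 ≡ 133^2 = 17689 ≡ 298 (mod 341)
340 = 256 + 64 + 16 + 4 in binary powers of 2.
So 12^340 ≡ 298 · 276 · 298 · 276 ≡ 56 (mod 341).
Since 56 ≠ 1, base 12 is a Fermat witness: 341 is composite.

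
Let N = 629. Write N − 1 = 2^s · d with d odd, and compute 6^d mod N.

629 − 1 = 628 = 2^2 · 157, so d = 157.
6^1 ≡ 6 (mod 629)
6^2 ≡ 6^2 = 36 ≡ 36 (mod 629)
6^4 ≡ 36^2 = 1296 ≡ 38 (mod 629)
6^8 ≡ 38^2 = 1444 ≡ 186 (mod 629)
6^16 ≡ 186^2 = 34596 ≡ 1 (mod 629)
6^32 ≡ 1^2 = 1 ≡ 1 (mod 629)
6^64 ≡ 1^2 = 1 ≡ 1 (mod 629)
6^128 ≡ 1^2 = 1 ≡ 1 (mod 629)
157 = 128 + 16 + 8 + 4 + 1 in binary powers of 2.
So 6^157 ≡ 1 · 1 · 186 · 38 · 6 ≡ 265 (mod 629).
Squaring chain: 265 → 406; never reaches −1, so base 6 is a Miller–Rabin witness that 629 is composite.

265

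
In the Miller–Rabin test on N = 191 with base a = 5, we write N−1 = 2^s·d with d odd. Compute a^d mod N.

1

191 − 1 = 190 = 2^1 · 95, so d = 95.
5^1 ≡ 5 (mod 191)
5^2 ≡ 5^2 = 25 ≡ 25 (mod 191)
5^4 ≡ 25^2 = 625 ≡ 52 (mod 191)
5^8 ≡ 52^2 = 2704 ≡ 30 (mod 191)
5^16 ≡ 30^2 = 900 ≡ 136 (mod 191)
5^32 ≡ 136^2 = 18496 ≡ 160 (mod 191)
5^64 ≡ 160^2 = 25600 ≡ 6 (mod 191)
95 = 64 + 16 + 8 + 4 + 2 + 1 in binary powers of 2.
So 5^95 ≡ 6 · 136 · 30 · 52 · 25 · 5 ≡ 1 (mod 191).
Since 5^d ≡ 1 (mod 191), base 5 does not prove 191 composite.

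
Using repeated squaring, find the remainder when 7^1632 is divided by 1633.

1458

7^1 ≡ 7 (mod 1633)
7^2 ≡ 7^2 = 49 ≡ 49 (mod 1633)
7^4 ≡ 49^2 = 2401 ≡ 768 (mod 1633)
7^8 ≡ 768^2 = 589824 ≡ 311 (mod 1633)
7^16 ≡ 311^2 = 96721 ≡ 374 (mod 1633)
7^32 ≡ 374^2 = 139876 ≡ 1071 (mod 1633)
7^64 ≡ 1071^2 = 1147041 ≡ 675 (mod 1633)
7^128 ≡ 675^2 = 455625 ≡ 18 (mod 1633)
7^256 ≡ 18^2 = 324 ≡ 324 (mod 1633)
7^512 ≡ 324^2 = 104976 ≡ 464 (mod 1633)
7^1024 ≡ 464^2 = 215296 ≡ 1373 (mod 1633)
1632 = 1024 + 512 + 64 + 32 in binary powers of 2.
So 7^1632 ≡ 1373 · 464 · 675 · 1071 ≡ 1458 (mod 1633).
Since 1458 ≠ 1, base 7 is a Fermat witness: 1633 is composite.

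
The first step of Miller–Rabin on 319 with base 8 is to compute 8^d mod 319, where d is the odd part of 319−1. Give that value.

205

319 − 1 = 318 = 2^1 · 159, so d = 159.
8^1 ≡ 8 (mod 319)
8^2 ≡ 8^2 = 64 ≡ 64 (mod 319)
8^4 ≡ 64^2 = 4096 ≡ 268 (mod 319)
8^8 ≡ 268^2 = 71824 ≡ 49 (mod 319)
8^16 ≡ 49^2 = 2401 ≡ 168 (mod 319)
8^32 ≡ 168^2 = 28224 ≡ 152 (mod 319)
8^64 ≡ 152^2 = 23104 ≡ 136 (mod 319)
8^128 ≡ 136^2 = 18496 ≡ 313 (mod 319)
159 = 128 + 16 + 8 + 4 + 2 + 1 in binary powers of 2.
So 8^159 ≡ 313 · 168 · 49 · 268 · 64 · 8 ≡ 205 (mod 319).
Squaring chain: 205; never reaches −1, so base 8 is a Miller–Rabin witness that 319 is composite.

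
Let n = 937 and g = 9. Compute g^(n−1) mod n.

1

9^1 ≡ 9 (mod 937)
9^2 ≡ 9^2 = 81 ≡ 81 (mod 937)
9^4 ≡ 81^2 = 6561 ≡ 2 (mod 937)
9^8 ≡ 2^2 = 4 ≡ 4 (mod 937)
9^16 ≡ 4^2 = 16 ≡ 16 (mod 937)
9^32 ≡ 16^2 = 256 ≡ 256 (mod 937)
9^64 ≡ 256^2 = 65536 ≡ 883 (mod 937)
9^128 ≡ 883^2 = 779689 ≡ 105 (mod 937)
9^256 ≡ 105^2 = 11025 ≡ 718 (mod 937)
9^512 ≡ 718^2 = 515524 ≡ 174 (mod 937)
936 = 512 + 256 + 128 + 32 + 8 in binary powers of 2.
So 9^936 ≡ 174 · 718 · 105 · 256 · 4 ≡ 1 (mod 937).
Since the result is 1, base 9 gives no evidence that 937 is composite.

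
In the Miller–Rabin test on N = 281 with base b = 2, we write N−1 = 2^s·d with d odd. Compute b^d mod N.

280

281 − 1 = 280 = 2^3 · 35, so d = 35.
2^1 ≡ 2 (mod 281)
2^2 ≡ 2^2 = 4 ≡ 4 (mod 281)
2^4 ≡ 4^2 = 16 ≡ 16 (mod 281)
2^8 ≡ 16^2 = 256 ≡ 256 (mod 281)
2^16 ≡ 256^2 = 65536 ≡ 63 (mod 281)
2^32 ≡ 63^2 = 3969 ≡ 35 (mod 281)
35 = 32 + 2 + 1 in binary powers of 2.
So 2^35 ≡ 35 · 4 · 2 ≡ 280 (mod 281).
Since 2^d ≡ 280 (mod 281), base 2 does not prove 281 composite.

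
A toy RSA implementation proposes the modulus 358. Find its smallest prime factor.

2

358 is even: 2 divides it.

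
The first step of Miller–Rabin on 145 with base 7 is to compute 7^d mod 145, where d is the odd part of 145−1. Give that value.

107

145 − 1 = 144 = 2^4 · 9, so d = 9.
7^1 ≡ 7 (mod 145)
7^2 ≡ 7^2 = 49 ≡ 49 (mod 145)
7^4 ≡ 49^2 = 2401 ≡ 81 (mod 145)
7^8 ≡ 81^2 = 6561 ≡ 36 (mod 145)
9 = 8 + 1 in binary powers of 2.
So 7^9 ≡ 36 · 7 ≡ 107 (mod 145).
Squaring chain: 107 → 139 → 36 → 136; never reaches −1, so base 7 is a Miller–Rabin witness that 145 is composite.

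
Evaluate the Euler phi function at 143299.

129600

Factor: 143299 = 13 · 73 · 151.
φ(143299) = (13−1) · (73−1) · (151−1) = 12 · 72 · 150 = 129600.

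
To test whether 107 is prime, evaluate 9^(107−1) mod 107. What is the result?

1

9^1 ≡ 9 (mod 107)
9^2 ≡ 9^2 = 81 ≡ 81 (mod 107)
9^4 ≡ 81^2 = 6561 ≡ 34 (mod 107)
9^8 ≡ 34^2 = 1156 ≡ 86 (mod 107)
9^16 ≡ 86^2 = 7396 ≡ 13 (mod 107)
9^32 ≡ 13^2 = 169 ≡ 62 (mod 107)
9^64 ≡ 62^2 = 3844 ≡ 99 (mod 107)
106 = 64 + 32 + 8 + 2 in binary powers of 2.
So 9^106 ≡ 99 · 62 · 86 · 81 ≡ 1 (mod 107).
Since the result is 1, base 9 gives no evidence that 107 is composite.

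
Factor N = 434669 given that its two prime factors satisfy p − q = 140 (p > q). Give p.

Since p = q + 140, we have 434669 = q(q + 140), so q² + 140q − 434669 = 0.
Discriminant: 140² + 4·434669 = 19600 + 1738676 = 1758276; √1758276 = 1326.
q = (−140 + 1326)/2 = 593, and p = q + 140 = 733.
Check: 593 · 733 = 434669.

733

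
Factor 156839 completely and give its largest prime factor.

71

156839 = 47 · 3337
3337 = 47 · 71
71 is prime.
So 156839 = 47^2 · 71; the largest prime factor is 71.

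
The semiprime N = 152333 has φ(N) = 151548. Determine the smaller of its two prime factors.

φ(n) = (p−1)(q−1) = n − (p+q) + 1, so p + q = 152333 − 151548 + 1 = 786.
p and q are the roots of t² − 786t + 152333 = 0.
Discriminant: 786² − 4·152333 = 617796 − 609332 = 8464; √8464 = 92.
q = (786 − 92)/2 = 347, p = (786 + 92)/2 = 439.
Check: 347 · 439 = 152333.

347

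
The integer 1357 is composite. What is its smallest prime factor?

1357 is odd.
Digit sum 16, not divisible by 3.
Ends in 7: not divisible by 5.
7: 1357 = 7·193 + 6
11: 1357 = 11·123 + 4
13: 1357 = 13·104 + 5
17: 1357 = 17·79 + 14
19: 1357 = 19·71 + 8
23: 1357 = 23·59

23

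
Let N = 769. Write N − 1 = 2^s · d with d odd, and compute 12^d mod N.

769 − 1 = 768 = 2^8 · 3, so d = 3.
12^1 ≡ 12 (mod 769)
12^2 ≡ 12^2 = 144 ≡ 144 (mod 769)
3 = 2 + 1 in binary powers of 2.
So 12^3 ≡ 144 · 12 ≡ 190 (mod 769).
Squaring chain: 190 → 726 → 311 → 596 → 707 → 768 → 1 → 1; reaches −1, so base 12 does not prove 769 composite.

190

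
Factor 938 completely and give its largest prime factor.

67

938 = 2 · 469
469 = 7 · 67
67 is prime.
So 938 = 2 · 7 · 67; the largest prime factor is 67.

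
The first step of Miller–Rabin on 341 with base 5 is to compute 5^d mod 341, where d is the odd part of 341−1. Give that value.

341 − 1 = 340 = 2^2 · 85, so d = 85.
5^1 ≡ 5 (mod 341)
5^2 ≡ 5^2 = 25 ≡ 25 (mod 341)
5^4 ≡ 25^2 = 625 ≡ 284 (mod 341)
5^8 ≡ 284^2 = 80656 ≡ 180 (mod 341)
5^16 ≡ 180^2 = 32400 ≡ 5 (mod 341)
5^32 ≡ 5^2 = 25 ≡ 25 (mod 341)
5^64 ≡ 25^2 = 625 ≡ 284 (mod 341)
85 = 64 + 16 + 4 + 1 in binary powers of 2.
So 5^85 ≡ 284 · 5 · 284 · 5 ≡ 67 (mod 341).
Squaring chain: 67 → 56; never reaches −1, so base 5 is a Miller–Rabin witness that 341 is composite.

67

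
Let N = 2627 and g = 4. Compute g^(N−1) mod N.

4^1 ≡ 4 (mod 2627)
4^2 ≡ 4^2 = 16 ≡ 16 (mod 2627)
4^4 ≡ 16^2 = 256 ≡ 256 (mod 2627)
4^8 ≡ 256^2 = 65536 ≡ 2488 (mod 2627)
4^16 ≡ 2488^2 = 6190144 ≡ 932 (mod 2627)
4^32 ≡ 932^2 = 868624 ≡ 1714 (mod 2627)
4^64 ≡ 1714^2 = 2937796 ≡ 810 (mod 2627)
4^128 ≡ 810^2 = 656100 ≡ 1977 (mod 2627)
4^256 ≡ 1977^2 = 3908529 ≡ 2180 (mod 2627)
4^512 ≡ 2180^2 = 4752400 ≡ 157 (mod 2627)
4^1024 ≡ 157^2 = 24649 ≡ 1006 (mod 2627)
4^2048 ≡ 1006^2 = 1012036 ≡ 641 (mod 2627)
2626 = 2048 + 512 + 64 + 2 in binary powers of 2.
So 4^2626 ≡ 641 · 157 · 810 · 16 ≡ 2560 (mod 2627).
Since 2560 ≠ 1, base 4 is a Fermat witness: 2627 is composite.

2560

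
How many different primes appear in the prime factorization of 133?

2

133 = 7 · 19
133 = 7 · 19, which has 2 distinct prime factors.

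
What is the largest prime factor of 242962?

242962 = 2 · 121481
121481 = 29 · 4189
4189 = 59 · 71
71 is prime.
So 242962 = 2 · 29 · 59 · 71; the largest prime factor is 71.

71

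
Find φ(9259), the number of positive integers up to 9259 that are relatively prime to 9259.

Factor: 9259 = 47 · 197.
φ(9259) = (47−1) · (197−1) = 46 · 196 = 9016.

9016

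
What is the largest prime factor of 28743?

28743 = 3 · 9581
9581 = 11 · 871
871 = 13 · 67
67 is prime.
So 28743 = 3 · 11 · 13 · 67; the largest prime factor is 67.

67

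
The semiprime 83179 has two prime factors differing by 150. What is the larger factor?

373

Since p = q + 150, we have 83179 = q(q + 150), so q² + 150q − 83179 = 0.
Discriminant: 150² + 4·83179 = 22500 + 332716 = 355216; √355216 = 596.
q = (−150 + 596)/2 = 223, and p = q + 150 = 373.
Check: 223 · 373 = 83179.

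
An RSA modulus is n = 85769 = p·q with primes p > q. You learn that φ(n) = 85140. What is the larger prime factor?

431

φ(n) = (p−1)(q−1) = n − (p+q) + 1, so p + q = 85769 − 85140 + 1 = 630.
p and q are the roots of t² − 630t + 85769 = 0.
Discriminant: 630² − 4·85769 = 396900 − 343076 = 53824; √53824 = 232.
q = (630 − 232)/2 = 199, p = (630 + 232)/2 = 431.
Check: 199 · 431 = 85769.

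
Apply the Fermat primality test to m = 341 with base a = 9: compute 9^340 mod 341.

9^1 ≡ 9 (mod 341)
9^2 ≡ 9^2 = 81 ≡ 81 (mod 341)
9^4 ≡ 81^2 = 6561 ≡ 82 (mod 341)
9^8 ≡ 82^2 = 6724 ≡ 245 (mod 341)
9^16 ≡ 245^2 = 60025 ≡ 9 (mod 341)
9^32 ≡ 9^2 = 81 ≡ 81 (mod 341)
9^64 ≡ 81^2 = 6561 ≡ 82 (mod 341)
9^128 ≡ 82^2 = 6724 ≡ 245 (mod 341)
9^256 ≡ 245^2 = 60025 ≡ 9 (mod 341)
340 = 256 + 64 + 16 + 4 in binary powers of 2.
So 9^340 ≡ 9 · 82 · 9 · 82 ≡ 67 (mod 341).
Since 67 ≠ 1, base 9 is a Fermat witness: 341 is composite.

67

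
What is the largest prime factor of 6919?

37

6919 = 11 · 629
629 = 17 · 37
37 is prime.
So 6919 = 11 · 17 · 37; the largest prime factor is 37.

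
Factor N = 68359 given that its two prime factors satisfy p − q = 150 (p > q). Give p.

347

Since p = q + 150, we have 68359 = q(q + 150), so q² + 150q − 68359 = 0.
Discriminant: 150² + 4·68359 = 22500 + 273436 = 295936; √295936 = 544.
q = (−150 + 544)/2 = 197, and p = q + 150 = 347.
Check: 197 · 347 = 68359.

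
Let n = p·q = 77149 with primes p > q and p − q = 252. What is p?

Since p = q + 252, we have 77149 = q(q + 252), so q² + 252q − 77149 = 0.
Discriminant: 252² + 4·77149 = 63504 + 308596 = 372100; √372100 = 610.
q = (−252 + 610)/2 = 179, and p = q + 252 = 431.
Check: 179 · 431 = 77149.

431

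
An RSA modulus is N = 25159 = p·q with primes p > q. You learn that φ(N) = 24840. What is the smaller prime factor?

φ(n) = (p−1)(q−1) = n − (p+q) + 1, so p + q = 25159 − 24840 + 1 = 320.
p and q are the roots of t² − 320t + 25159 = 0.
Discriminant: 320² − 4·25159 = 102400 − 100636 = 1764; √1764 = 42.
q = (320 − 42)/2 = 139, p = (320 + 42)/2 = 181.
Check: 139 · 181 = 25159.

139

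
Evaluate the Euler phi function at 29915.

23040

Factor: 29915 = 5 · 31 · 193.
φ(29915) = (5−1) · (31−1) · (193−1) = 4 · 30 · 192 = 23040.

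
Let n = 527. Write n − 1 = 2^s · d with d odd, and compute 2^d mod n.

527 − 1 = 526 = 2^1 · 263, so d = 263.
2^1 ≡ 2 (mod 527)
2^2 ≡ 2^2 = 4 ≡ 4 (mod 527)
2^4 ≡ 4^2 = 16 ≡ 16 (mod 527)
2^8 ≡ 16^2 = 256 ≡ 256 (mod 527)
2^16 ≡ 256^2 = 65536 ≡ 188 (mod 527)
2^32 ≡ 188^2 = 35344 ≡ 35 (mod 527)
2^64 ≡ 35^2 = 1225 ≡ 171 (mod 527)
2^128 ≡ 171^2 = 29241 ≡ 256 (mod 527)
2^256 ≡ 256^2 = 65536 ≡ 188 (mod 527)
263 = 256 + 4 + 2 + 1 in binary powers of 2.
So 2^263 ≡ 188 · 16 · 4 · 2 ≡ 349 (mod 527).
Squaring chain: 349; never reaches −1, so base 2 is a Miller–Rabin witness that 527 is composite.

349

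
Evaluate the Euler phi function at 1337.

Factor: 1337 = 7 · 191.
φ(1337) = (7−1) · (191−1) = 6 · 190 = 1140.

1140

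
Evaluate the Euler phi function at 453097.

Factor: 453097 = 53 · 83 · 103.
φ(453097) = (53−1) · (83−1) · (103−1) = 52 · 82 · 102 = 434928.

434928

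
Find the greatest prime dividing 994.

71

994 = 2 · 497
497 = 7 · 71
71 is prime.
So 994 = 2 · 7 · 71; the largest prime factor is 71.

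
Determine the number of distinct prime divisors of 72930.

72930 = 2 · 36465
36465 = 3 · 12155
12155 = 5 · 2431
2431 = 11 · 221
221 = 13 · 17
72930 = 2 · 3 · 5 · 11 · 13 · 17, which has 6 distinct prime factors.

6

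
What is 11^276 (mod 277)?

1

11^1 ≡ 11 (mod 277)
11^2 ≡ 11^2 = 121 ≡ 121 (mod 277)
11^4 ≡ 121^2 = 14641 ≡ 237 (mod 277)
11^8 ≡ 237^2 = 56169 ≡ 215 (mod 277)
11^16 ≡ 215^2 = 46225 ≡ 243 (mod 277)
11^32 ≡ 243^2 = 59049 ≡ 48 (mod 277)
11^64 ≡ 48^2 = 2304 ≡ 88 (mod 277)
11^128 ≡ 88^2 = 7744 ≡ 265 (mod 277)
11^256 ≡ 265^2 = 70225 ≡ 144 (mod 277)
276 = 256 + 16 + 4 in binary powers of 2.
So 11^276 ≡ 144 · 243 · 237 ≡ 1 (mod 277).
Since the result is 1, base 11 gives no evidence that 277 is composite.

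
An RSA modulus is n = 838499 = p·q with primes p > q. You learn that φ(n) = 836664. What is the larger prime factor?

983

φ(n) = (p−1)(q−1) = n − (p+q) + 1, so p + q = 838499 − 836664 + 1 = 1836.
p and q are the roots of t² − 1836t + 838499 = 0.
Discriminant: 1836² − 4·838499 = 3370896 − 3353996 = 16900; √16900 = 130.
q = (1836 − 130)/2 = 853, p = (1836 + 130)/2 = 983.
Check: 853 · 983 = 838499.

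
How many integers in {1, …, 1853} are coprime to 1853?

1728

Factor: 1853 = 17 · 109.
φ(1853) = (17−1) · (109−1) = 16 · 108 = 1728.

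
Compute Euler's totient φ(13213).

12960

Factor: 13213 = 73 · 181.
φ(13213) = (73−1) · (181−1) = 72 · 180 = 12960.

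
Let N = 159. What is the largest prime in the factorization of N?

159 = 3 · 53
53 is prime.
So 159 = 3 · 53; the largest prime factor is 53.

53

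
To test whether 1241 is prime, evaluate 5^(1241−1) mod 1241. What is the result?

5^1 ≡ 5 (mod 1241)
5^2 ≡ 5^2 = 25 ≡ 25 (mod 1241)
5^4 ≡ 25^2 = 625 ≡ 625 (mod 1241)
5^8 ≡ 625^2 = 390625 ≡ 951 (mod 1241)
5^16 ≡ 951^2 = 904401 ≡ 953 (mod 1241)
5^32 ≡ 953^2 = 908209 ≡ 1038 (mod 1241)
5^64 ≡ 1038^2 = 1077444 ≡ 256 (mod 1241)
5^128 ≡ 256^2 = 65536 ≡ 1004 (mod 1241)
5^256 ≡ 1004^2 = 1008016 ≡ 324 (mod 1241)
5^512 ≡ 324^2 = 104976 ≡ 732 (mod 1241)
5^1024 ≡ 732^2 = 535824 ≡ 953 (mod 1241)
1240 = 1024 + 128 + 64 + 16 + 8 in binary powers of 2.
So 5^1240 ≡ 953 · 1004 · 256 · 953 · 951 ≡ 1172 (mod 1241).
Since 1172 ≠ 1, base 5 is a Fermat witness: 1241 is composite.

1172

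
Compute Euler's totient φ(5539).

Factor: 5539 = 29 · 191.
φ(5539) = (29−1) · (191−1) = 28 · 190 = 5320.

5320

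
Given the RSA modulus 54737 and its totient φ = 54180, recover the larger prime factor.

431

φ(n) = (p−1)(q−1) = n − (p+q) + 1, so p + q = 54737 − 54180 + 1 = 558.
p and q are the roots of t² − 558t + 54737 = 0.
Discriminant: 558² − 4·54737 = 311364 − 218948 = 92416; √92416 = 304.
q = (558 − 304)/2 = 127, p = (558 + 304)/2 = 431.
Check: 127 · 431 = 54737.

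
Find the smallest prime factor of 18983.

18983 is odd.
Digit sum 29, not divisible by 3.
Ends in 3: not divisible by 5.
7: 18983 = 7·2711 + 6
11: 18983 = 11·1725 + 8
13: 18983 = 13·1460 + 3
17: 18983 = 17·1116 + 11
19: 18983 = 19·999 + 2
23: 18983 = 23·825 + 8
29: 18983 = 29·654 + 17
31: 18983 = 31·612 + 11
37: 18983 = 37·513 + 2
41: 18983 = 41·463

41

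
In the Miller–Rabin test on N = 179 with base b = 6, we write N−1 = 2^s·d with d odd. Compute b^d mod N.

178

179 − 1 = 178 = 2^1 · 89, so d = 89.
6^1 ≡ 6 (mod 179)
6^2 ≡ 6^2 = 36 ≡ 36 (mod 179)
6^4 ≡ 36^2 = 1296 ≡ 43 (mod 179)
6^8 ≡ 43^2 = 1849 ≡ 59 (mod 179)
6^16 ≡ 59^2 = 3481 ≡ 80 (mod 179)
6^32 ≡ 80^2 = 6400 ≡ 135 (mod 179)
6^64 ≡ 135^2 = 18225 ≡ 146 (mod 179)
89 = 64 + 16 + 8 + 1 in binary powers of 2.
So 6^89 ≡ 146 · 80 · 59 · 6 ≡ 178 (mod 179).
Since 6^d ≡ 178 (mod 179), base 6 does not prove 179 composite.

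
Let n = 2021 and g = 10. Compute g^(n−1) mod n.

10^1 ≡ 10 (mod 2021)
10^2 ≡ 10^2 = 100 ≡ 100 (mod 2021)
10^4 ≡ 100^2 = 10000 ≡ 1916 (mod 2021)
10^8 ≡ 1916^2 = 3671056 ≡ 920 (mod 2021)
10^16 ≡ 920^2 = 846400 ≡ 1622 (mod 2021)
10^32 ≡ 1622^2 = 2630884 ≡ 1563 (mod 2021)
10^64 ≡ 1563^2 = 2442969 ≡ 1601 (mod 2021)
10^128 ≡ 1601^2 = 2563201 ≡ 573 (mod 2021)
10^256 ≡ 573^2 = 328329 ≡ 927 (mod 2021)
10^512 ≡ 927^2 = 859329 ≡ 404 (mod 2021)
10^1024 ≡ 404^2 = 163216 ≡ 1536 (mod 2021)
2020 = 1024 + 512 + 256 + 128 + 64 + 32 + 4 in binary powers of 2.
So 10^2020 ≡ 1536 · 404 · 927 · 573 · 1601 · 1563 · 1916 ≡ 1615 (mod 2021).
Since 1615 ≠ 1, base 10 is a Fermat witness: 2021 is composite.

1615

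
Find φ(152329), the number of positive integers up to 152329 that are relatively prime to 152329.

Factor: 152329 = 23 · 37 · 179.
φ(152329) = (23−1) · (37−1) · (179−1) = 22 · 36 · 178 = 140976.

140976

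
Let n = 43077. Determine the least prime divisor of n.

43077 is odd.
Digit sum 21, divisible by 3.

3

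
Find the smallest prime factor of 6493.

43

6493 is odd.
Digit sum 22, not divisible by 3.
Ends in 3: not divisible by 5.
7: 6493 = 7·927 + 4
11: 6493 = 11·590 + 3
13: 6493 = 13·499 + 6
17: 6493 = 17·381 + 16
19: 6493 = 19·341 + 14
23: 6493 = 23·282 + 7
29: 6493 = 29·223 + 26
31: 6493 = 31·209 + 14
37: 6493 = 37·175 + 18
41: 6493 = 41·158 + 15
43: 6493 = 43·151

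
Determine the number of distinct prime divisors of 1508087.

1508087 = 7 · 215441
215441 = 17 · 12673
12673 = 19 · 667
667 = 23 · 29
1508087 = 7 · 17 · 19 · 23 · 29, which has 5 distinct prime factors.

5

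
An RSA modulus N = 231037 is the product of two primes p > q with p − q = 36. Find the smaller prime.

463

Since p = q + 36, we have 231037 = q(q + 36), so q² + 36q − 231037 = 0.
Discriminant: 36² + 4·231037 = 1296 + 924148 = 925444; √925444 = 962.
q = (−36 + 962)/2 = 463, and p = q + 36 = 499.
Check: 463 · 499 = 231037.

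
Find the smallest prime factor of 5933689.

5933689 is odd.
Digit sum 43, not divisible by 3.
Ends in 9: not divisible by 5.
7: 5933689 = 7·847669 + 6
11: 5933689 = 11·539426 + 3
13: 5933689 = 13·456437 + 8
17: 5933689 = 17·349040 + 9
19: 5933689 = 19·312299 + 8
23: 5933689 = 23·257986 + 11
29: 5933689 = 29·204609 + 28
31: 5933689 = 31·191409 + 10
37: 5933689 = 37·160369 + 36
41: 5933689 = 41·144724 + 5
43: 5933689 = 43·137992 + 33
47: 5933689 = 47·126248 + 33
53: 5933689 = 53·111956 + 21
59: 5933689 = 59·100571

59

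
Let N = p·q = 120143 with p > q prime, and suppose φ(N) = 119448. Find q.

φ(n) = (p−1)(q−1) = n − (p+q) + 1, so p + q = 120143 − 119448 + 1 = 696.
p and q are the roots of t² − 696t + 120143 = 0.
Discriminant: 696² − 4·120143 = 484416 − 480572 = 3844; √3844 = 62.
q = (696 − 62)/2 = 317, p = (696 + 62)/2 = 379.
Check: 317 · 379 = 120143.

317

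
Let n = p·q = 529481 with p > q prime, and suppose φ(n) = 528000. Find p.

φ(n) = (p−1)(q−1) = n − (p+q) + 1, so p + q = 529481 − 528000 + 1 = 1482.
p and q are the roots of t² − 1482t + 529481 = 0.
Discriminant: 1482² − 4·529481 = 2196324 − 2117924 = 78400; √78400 = 280.
q = (1482 − 280)/2 = 601, p = (1482 + 280)/2 = 881.
Check: 601 · 881 = 529481.

881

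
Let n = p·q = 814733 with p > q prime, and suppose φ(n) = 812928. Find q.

φ(n) = (p−1)(q−1) = n − (p+q) + 1, so p + q = 814733 − 812928 + 1 = 1806.
p and q are the roots of t² − 1806t + 814733 = 0.
Discriminant: 1806² − 4·814733 = 3261636 − 3258932 = 2704; √2704 = 52.
q = (1806 − 52)/2 = 877, p = (1806 + 52)/2 = 929.
Check: 877 · 929 = 814733.

877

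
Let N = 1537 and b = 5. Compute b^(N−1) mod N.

5^1 ≡ 5 (mod 1537)
5^2 ≡ 5^2 = 25 ≡ 25 (mod 1537)
5^4 ≡ 25^2 = 625 ≡ 625 (mod 1537)
5^8 ≡ 625^2 = 390625 ≡ 227 (mod 1537)
5^16 ≡ 227^2 = 51529 ≡ 808 (mod 1537)
5^32 ≡ 808^2 = 652864 ≡ 1176 (mod 1537)
5^64 ≡ 1176^2 = 1382976 ≡ 1213 (mod 1537)
5^128 ≡ 1213^2 = 1471369 ≡ 460 (mod 1537)
5^256 ≡ 460^2 = 211600 ≡ 1031 (mod 1537)
5^512 ≡ 1031^2 = 1062961 ≡ 894 (mod 1537)
5^1024 ≡ 894^2 = 799236 ≡ 1533 (mod 1537)
1536 = 1024 + 512 in binary powers of 2.
So 5^1536 ≡ 1533 · 894 ≡ 1035 (mod 1537).
Since 1035 ≠ 1, base 5 is a Fermat witness: 1537 is composite.

1035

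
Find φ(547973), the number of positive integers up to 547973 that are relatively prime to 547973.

Factor: 547973 = 47 · 89 · 131.
φ(547973) = (47−1) · (89−1) · (131−1) = 46 · 88 · 130 = 526240.

526240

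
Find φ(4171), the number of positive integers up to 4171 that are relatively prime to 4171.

4032

Factor: 4171 = 43 · 97.
φ(4171) = (43−1) · (97−1) = 42 · 96 = 4032.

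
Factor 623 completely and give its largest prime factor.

89

623 = 7 · 89
89 is prime.
So 623 = 7 · 89; the largest prime factor is 89.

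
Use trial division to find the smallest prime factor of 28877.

67

28877 is odd.
Digit sum 32, not divisible by 3.
Ends in 7: not divisible by 5.
7: 28877 = 7·4125 + 2
11: 28877 = 11·2625 + 2
13: 28877 = 13·2221 + 4
17: 28877 = 17·1698 + 11
19: 28877 = 19·1519 + 16
23: 28877 = 23·1255 + 12
29: 28877 = 29·995 + 22
31: 28877 = 31·931 + 16
37: 28877 = 37·780 + 17
41: 28877 = 41·704 + 13
43: 28877 = 43·671 + 24
47: 28877 = 47·614 + 19
53: 28877 = 53·544 + 45
59: 28877 = 59·489 + 26
61: 28877 = 61·473 + 24
67: 28877 = 67·431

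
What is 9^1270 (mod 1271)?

9^1 ≡ 9 (mod 1271)
9^2 ≡ 9^2 = 81 ≡ 81 (mod 1271)
9^4 ≡ 81^2 = 6561 ≡ 206 (mod 1271)
9^8 ≡ 206^2 = 42436 ≡ 493 (mod 1271)
9^16 ≡ 493^2 = 243049 ≡ 288 (mod 1271)
9^32 ≡ 288^2 = 82944 ≡ 329 (mod 1271)
9^64 ≡ 329^2 = 108241 ≡ 206 (mod 1271)
9^128 ≡ 206^2 = 42436 ≡ 493 (mod 1271)
9^256 ≡ 493^2 = 243049 ≡ 288 (mod 1271)
9^512 ≡ 288^2 = 82944 ≡ 329 (mod 1271)
9^1024 ≡ 329^2 = 108241 ≡ 206 (mod 1271)
1270 = 1024 + 128 + 64 + 32 + 16 + 4 + 2 in binary powers of 2.
So 9^1270 ≡ 206 · 493 · 206 · 329 · 288 · 206 · 81 ≡ 532 (mod 1271).
Since 532 ≠ 1, base 9 is a Fermat witness: 1271 is composite.

532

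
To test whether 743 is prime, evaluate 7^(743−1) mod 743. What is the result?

7^1 ≡ 7 (mod 743)
7^2 ≡ 7^2 = 49 ≡ 49 (mod 743)
7^4 ≡ 49^2 = 2401 ≡ 172 (mod 743)
7^8 ≡ 172^2 = 29584 ≡ 607 (mod 743)
7^16 ≡ 607^2 = 368449 ≡ 664 (mod 743)
7^32 ≡ 664^2 = 440896 ≡ 297 (mod 743)
7^64 ≡ 297^2 = 88209 ≡ 535 (mod 743)
7^128 ≡ 535^2 = 286225 ≡ 170 (mod 743)
7^256 ≡ 170^2 = 28900 ≡ 666 (mod 743)
7^512 ≡ 666^2 = 443556 ≡ 728 (mod 743)
742 = 512 + 128 + 64 + 32 + 4 + 2 in binary powers of 2.
So 7^742 ≡ 728 · 170 · 535 · 297 · 172 · 49 ≡ 1 (mod 743).
Since the result is 1, base 7 gives no evidence that 743 is composite.

1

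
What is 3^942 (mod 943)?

3^1 ≡ 3 (mod 943)
3^2 ≡ 3^2 = 9 ≡ 9 (mod 943)
3^4 ≡ 9^2 = 81 ≡ 81 (mod 943)
3^8 ≡ 81^2 = 6561 ≡ 903 (mod 943)
3^16 ≡ 903^2 = 815409 ≡ 657 (mod 943)
3^32 ≡ 657^2 = 431649 ≡ 698 (mod 943)
3^64 ≡ 698^2 = 487204 ≡ 616 (mod 943)
3^128 ≡ 616^2 = 379456 ≡ 370 (mod 943)
3^256 ≡ 370^2 = 136900 ≡ 165 (mod 943)
3^512 ≡ 165^2 = 27225 ≡ 821 (mod 943)
942 = 512 + 256 + 128 + 32 + 8 + 4 + 2 in binary powers of 2.
So 3^942 ≡ 821 · 165 · 370 · 698 · 903 · 81 · 9 ≡ 278 (mod 943).
Since 278 ≠ 1, base 3 is a Fermat witness: 943 is composite.

278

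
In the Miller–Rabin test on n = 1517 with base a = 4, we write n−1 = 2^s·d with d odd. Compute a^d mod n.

1517 − 1 = 1516 = 2^2 · 379, so d = 379.
4^1 ≡ 4 (mod 1517)
4^2 ≡ 4^2 = 16 ≡ 16 (mod 1517)
4^4 ≡ 16^2 = 256 ≡ 256 (mod 1517)
4^8 ≡ 256^2 = 65536 ≡ 305 (mod 1517)
4^16 ≡ 305^2 = 93025 ≡ 488 (mod 1517)
4^32 ≡ 488^2 = 238144 ≡ 1492 (mod 1517)
4^64 ≡ 1492^2 = 2226064 ≡ 625 (mod 1517)
4^128 ≡ 625^2 = 390625 ≡ 756 (mod 1517)
4^256 ≡ 756^2 = 571536 ≡ 1144 (mod 1517)
379 = 256 + 64 + 32 + 16 + 8 + 2 + 1 in binary powers of 2.
So 4^379 ≡ 1144 · 625 · 1492 · 488 · 305 · 16 · 4 ≡ 892 (mod 1517).
Squaring chain: 892 → 756; never reaches −1, so base 4 is a Miller–Rabin witness that 1517 is composite.

892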